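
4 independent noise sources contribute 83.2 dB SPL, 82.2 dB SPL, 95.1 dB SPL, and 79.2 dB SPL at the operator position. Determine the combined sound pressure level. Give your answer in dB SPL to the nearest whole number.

For uncorrelated sources the intensities add, so convert each level to linear form, sum, and take 10·log₁₀ of the total.
Σ 10^(L/10) = 10^(83.2/10) + 10^(82.2/10) + 10^(95.1/10) + 10^(79.2/10) = 3.694e+09.
L_total = 10·log₁₀(3.694e+09) = 95.67 dB SPL.

96 dB SPL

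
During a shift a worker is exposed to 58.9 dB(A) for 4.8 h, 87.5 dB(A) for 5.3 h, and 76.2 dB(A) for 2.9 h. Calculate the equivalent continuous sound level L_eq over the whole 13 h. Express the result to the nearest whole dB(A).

84 dB(A)

Weight each interval's intensity by its duration and average over T = 13 h:
Σ tᵢ·10^(Lᵢ/10) = 4.8·10^(58.9/10) + 5.3·10^(87.5/10) + 2.9·10^(76.2/10) = 3.105e+09.
L_eq = 10·log₁₀(3.105e+09/13) = 83.78 dB(A).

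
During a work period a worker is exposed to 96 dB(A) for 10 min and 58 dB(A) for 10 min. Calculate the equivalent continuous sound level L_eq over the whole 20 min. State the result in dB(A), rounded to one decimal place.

93.0 dB(A)

Weight each interval's intensity by its duration and average over T = 20 min:
Σ tᵢ·10^(Lᵢ/10) = 10·10^(96/10) + 10·10^(58/10) = 3.982e+10.
L_eq = 10·log₁₀(3.982e+10/20) = 92.99 dB(A).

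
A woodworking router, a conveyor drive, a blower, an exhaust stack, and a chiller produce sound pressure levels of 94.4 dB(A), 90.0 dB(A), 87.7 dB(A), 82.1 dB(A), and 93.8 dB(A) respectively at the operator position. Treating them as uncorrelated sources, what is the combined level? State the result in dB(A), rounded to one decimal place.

For uncorrelated sources the intensities add, so convert each level to linear form, sum, and take 10·log₁₀ of the total.
Σ 10^(L/10) = 10^(94.4/10) + 10^(90.0/10) + 10^(87.7/10) + 10^(82.1/10) + 10^(93.8/10) = 6.904e+09.
L_total = 10·log₁₀(6.904e+09) = 98.39 dB(A).

98.4 dB(A)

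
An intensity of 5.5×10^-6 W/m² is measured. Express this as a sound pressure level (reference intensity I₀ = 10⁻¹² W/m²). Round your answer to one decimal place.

67.4 dB

I/I₀ = 5.5×10^-6/10⁻¹² = 5.5×10^6, and L = 10·log₁₀(I/I₀).
L = 10·(0.7404 + 6) = 67.40 dB.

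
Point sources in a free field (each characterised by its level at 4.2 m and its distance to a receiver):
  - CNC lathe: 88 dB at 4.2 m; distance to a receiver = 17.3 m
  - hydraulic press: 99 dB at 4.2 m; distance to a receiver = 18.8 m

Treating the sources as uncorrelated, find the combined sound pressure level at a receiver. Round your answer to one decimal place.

86.4 dB

Propagate each source to the receiver with L = L_ref − 20·log₁₀(r/r_ref), then add intensities.
CNC lathe: 88 − 20·log₁₀(17.3/4.2) = 88 − 12.30 = 75.70 dB.
hydraulic press: 99 − 20·log₁₀(18.8/4.2) = 99 − 13.02 = 85.98 dB.
Σ 10^(L/10) = 4.336e+08 → L_total = 10·log₁₀(4.336e+08) = 86.37 dB.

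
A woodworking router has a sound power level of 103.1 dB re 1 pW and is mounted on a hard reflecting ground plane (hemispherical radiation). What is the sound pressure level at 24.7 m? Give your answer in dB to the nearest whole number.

67 dB

Free-field hemispherical radiation: L_p = L_w − 10·log₁₀(2π·r²), r = 24.7 m.
2π·r² = 3833 m², 10·log₁₀ of that is 35.836 dB.
L_p = 103.1 − 35.836 = 67.26 dB.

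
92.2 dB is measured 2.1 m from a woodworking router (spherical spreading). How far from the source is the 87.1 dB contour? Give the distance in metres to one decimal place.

Point-source spreading drops the level by 20·log₁₀(r₂/r₁); inverting, r₂/r₁ = 10^(ΔL/20).
r₂ = 2.1·10^((92.2−87.1)/20) = 2.1·10^(5.1/20) = 3.78 m.

3.8 m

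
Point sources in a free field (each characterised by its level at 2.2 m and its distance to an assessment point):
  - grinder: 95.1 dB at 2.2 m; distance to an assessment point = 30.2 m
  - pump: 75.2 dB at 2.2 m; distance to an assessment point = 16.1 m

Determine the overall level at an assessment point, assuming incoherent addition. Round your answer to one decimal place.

72.5 dB

Propagate each source to the receiver with L = L_ref − 20·log₁₀(r/r_ref), then add intensities.
grinder: 95.1 − 20·log₁₀(30.2/2.2) = 95.1 − 22.75 = 72.35 dB.
pump: 75.2 − 20·log₁₀(16.1/2.2) = 75.2 − 17.29 = 57.91 dB.
Σ 10^(L/10) = 1.779e+07 → L_total = 10·log₁₀(1.779e+07) = 72.50 dB.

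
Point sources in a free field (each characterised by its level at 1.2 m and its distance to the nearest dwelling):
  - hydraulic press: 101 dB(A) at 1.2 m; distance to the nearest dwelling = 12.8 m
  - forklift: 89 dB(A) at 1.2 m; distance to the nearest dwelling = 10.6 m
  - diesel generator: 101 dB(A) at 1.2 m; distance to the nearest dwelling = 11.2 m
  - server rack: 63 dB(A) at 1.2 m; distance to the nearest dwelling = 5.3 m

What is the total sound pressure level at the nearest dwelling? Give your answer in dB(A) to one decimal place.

Propagate each source to the receiver with L = L_ref − 20·log₁₀(r/r_ref), then add intensities.
hydraulic press: 101 − 20·log₁₀(12.8/1.2) = 101 − 20.56 = 80.44 dB(A).
forklift: 89 − 20·log₁₀(10.6/1.2) = 89 − 18.92 = 70.08 dB(A).
diesel generator: 101 − 20·log₁₀(11.2/1.2) = 101 − 19.40 = 81.60 dB(A).
server rack: 63 − 20·log₁₀(5.3/1.2) = 63 − 12.90 = 50.10 dB(A).
Σ 10^(L/10) = 2.654e+08 → L_total = 10·log₁₀(2.654e+08) = 84.24 dB(A).

84.2 dB(A)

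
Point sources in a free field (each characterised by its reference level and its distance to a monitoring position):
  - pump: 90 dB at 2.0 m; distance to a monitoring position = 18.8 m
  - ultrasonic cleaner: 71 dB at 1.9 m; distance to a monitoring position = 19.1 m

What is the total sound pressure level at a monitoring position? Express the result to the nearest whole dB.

Propagate each source to the receiver with L = L_ref − 20·log₁₀(r/r_ref), then add intensities.
pump: 90 − 20·log₁₀(18.8/2.0) = 90 − 19.46 = 70.54 dB.
ultrasonic cleaner: 71 − 20·log₁₀(19.1/1.9) = 71 − 20.05 = 50.95 dB.
Σ 10^(L/10) = 1.144e+07 → L_total = 10·log₁₀(1.144e+07) = 70.58 dB.

71 dB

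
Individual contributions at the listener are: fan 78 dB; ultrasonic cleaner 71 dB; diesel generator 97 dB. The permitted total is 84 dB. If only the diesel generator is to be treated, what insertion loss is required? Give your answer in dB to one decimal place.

The untreated sources together contribute 10^(78/10) + 10^(71/10) = 7.568e+07, i.e. 78.79 dB.
The limit corresponds to 10^(84/10) = 2.512e+08; subtracting the fixed part leaves 1.755e+08 for the diesel generator, i.e. 82.44 dB.
Required insertion loss = 97 − 82.44 = 14.56 dB.

14.6 dB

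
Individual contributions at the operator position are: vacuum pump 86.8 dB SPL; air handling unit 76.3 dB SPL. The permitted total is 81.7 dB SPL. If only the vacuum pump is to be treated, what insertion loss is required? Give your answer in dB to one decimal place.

Everything except the vacuum pump sums to 10^(76.3/10) = 4.266e+07 in linear terms, 76.30 dB SPL.
To meet 81.7 dB SPL overall, the treated vacuum pump may contribute at most 10^(81.7/10) − 4.266e+07 = 1.053e+08, i.e. 80.22 dB SPL.
Required insertion loss = 86.8 − 80.22 = 6.58 dB.

6.6 dB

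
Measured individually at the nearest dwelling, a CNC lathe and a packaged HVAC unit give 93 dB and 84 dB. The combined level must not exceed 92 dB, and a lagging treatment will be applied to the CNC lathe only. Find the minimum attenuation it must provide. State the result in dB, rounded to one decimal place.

Everything except the CNC lathe sums to 10^(84/10) = 2.512e+08 in linear terms, 84.00 dB.
To meet 92 dB overall, the treated CNC lathe may contribute at most 10^(92/10) − 2.512e+08 = 1.334e+09, i.e. 91.25 dB.
So the CNC lathe must be reduced from 93 to 91.25 dB: IL = 1.75 dB.

1.7 dB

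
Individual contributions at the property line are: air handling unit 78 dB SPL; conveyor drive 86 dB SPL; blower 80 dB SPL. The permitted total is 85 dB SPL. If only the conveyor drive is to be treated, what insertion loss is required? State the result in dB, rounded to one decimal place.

4.1 dB

Everything except the conveyor drive sums to 10^(78/10) + 10^(80/10) = 1.631e+08 in linear terms, 82.12 dB SPL.
To meet 85 dB SPL overall, the treated conveyor drive may contribute at most 10^(85/10) − 1.631e+08 = 1.531e+08, i.e. 81.85 dB SPL.
So the conveyor drive must be reduced from 86 to 81.85 dB SPL: IL = 4.15 dB.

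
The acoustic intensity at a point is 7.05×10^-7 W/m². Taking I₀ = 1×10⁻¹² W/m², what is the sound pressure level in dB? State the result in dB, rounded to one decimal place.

Dividing by I₀ shifts the exponent by 12: I/I₀ = 7.05×10^5.
L = 10·(0.8482 + 5) = 58.48 dB.

58.5 dB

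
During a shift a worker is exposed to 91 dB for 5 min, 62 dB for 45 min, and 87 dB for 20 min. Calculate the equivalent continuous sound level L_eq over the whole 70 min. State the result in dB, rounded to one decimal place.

83.7 dB

L_eq = 10·log₁₀[(1/T)·Σ tᵢ·10^(Lᵢ/10)] with T = 70 min.
Σ tᵢ·10^(Lᵢ/10) = 5·10^(91/10) + 45·10^(62/10) + 20·10^(87/10) = 1.639e+10.
L_eq = 10·log₁₀(1.639e+10/70) = 83.69 dB.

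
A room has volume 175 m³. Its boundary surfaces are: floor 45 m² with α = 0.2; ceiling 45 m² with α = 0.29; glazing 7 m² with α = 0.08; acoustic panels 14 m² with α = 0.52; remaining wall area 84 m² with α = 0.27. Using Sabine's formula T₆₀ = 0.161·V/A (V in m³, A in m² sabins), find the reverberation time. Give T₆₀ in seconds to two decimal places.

Summing Sᵢαᵢ: 45·0.2 + 45·0.29 + 7·0.08 + 14·0.52 + 84·0.27 = 52.57 m².
T₆₀ = 0.161 × 175 / 52.57 = 0.536 s.

0.54 s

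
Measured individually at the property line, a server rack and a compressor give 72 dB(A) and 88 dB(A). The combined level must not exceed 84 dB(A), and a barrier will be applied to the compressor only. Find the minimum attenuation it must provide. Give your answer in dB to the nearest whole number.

The untreated sources together contribute 10^(72/10) = 1.585e+07, i.e. 72.00 dB(A).
To meet 84 dB(A) overall, the treated compressor may contribute at most 10^(84/10) − 1.585e+07 = 2.353e+08, i.e. 83.72 dB(A).
So the compressor must be reduced from 88 to 83.72 dB(A): IL = 4.28 dB.

4 dB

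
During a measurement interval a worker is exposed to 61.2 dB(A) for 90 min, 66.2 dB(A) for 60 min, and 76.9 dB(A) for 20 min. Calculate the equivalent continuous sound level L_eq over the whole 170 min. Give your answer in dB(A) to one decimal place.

Weight each interval's intensity by its duration and average over T = 170 min:
Σ tᵢ·10^(Lᵢ/10) = 90·10^(61.2/10) + 60·10^(66.2/10) + 20·10^(76.9/10) = 1.348e+09.
L_eq = 10·log₁₀(1.348e+09/170) = 68.99 dB(A).

69.0 dB(A)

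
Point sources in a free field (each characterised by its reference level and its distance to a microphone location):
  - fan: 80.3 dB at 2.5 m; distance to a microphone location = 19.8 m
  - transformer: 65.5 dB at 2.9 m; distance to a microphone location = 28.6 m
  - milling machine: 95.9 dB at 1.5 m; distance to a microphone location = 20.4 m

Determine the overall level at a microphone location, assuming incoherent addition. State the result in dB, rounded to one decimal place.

73.6 dB

Apply inverse-square spreading to bring every level to the receiver, then sum 10^(L/10).
fan: 80.3 − 20·log₁₀(19.8/2.5) = 80.3 − 17.97 = 62.33 dB.
transformer: 65.5 − 20·log₁₀(28.6/2.9) = 65.5 − 19.88 = 45.62 dB.
milling machine: 95.9 − 20·log₁₀(20.4/1.5) = 95.9 − 22.67 = 73.23 dB.
Σ 10^(L/10) = 2.278e+07 → L_total = 10·log₁₀(2.278e+07) = 73.58 dB.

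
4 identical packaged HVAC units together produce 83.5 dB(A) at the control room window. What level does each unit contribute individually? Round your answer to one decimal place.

77.5 dB(A)

Dividing the total intensity by 4 lowers the level by 10·log₁₀ 4 = 6.021 dB: L₁ = 83.5 − 6.021.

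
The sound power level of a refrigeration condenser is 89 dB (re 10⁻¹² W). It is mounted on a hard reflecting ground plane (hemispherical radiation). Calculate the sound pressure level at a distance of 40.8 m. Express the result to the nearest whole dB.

L_p = L_w − 10·log₁₀(2π·r²) with r = 40.8 m.
2π·r² = 1.046e+04 m², 10·log₁₀ of that is 40.195 dB.
L_p = 89 − 40.195 = 48.80 dB.

49 dB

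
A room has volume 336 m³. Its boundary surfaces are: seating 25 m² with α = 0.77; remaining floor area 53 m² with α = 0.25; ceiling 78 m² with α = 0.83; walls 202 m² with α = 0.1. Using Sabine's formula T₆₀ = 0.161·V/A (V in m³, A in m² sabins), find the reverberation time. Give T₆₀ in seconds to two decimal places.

Total absorption A = 25·0.77 + 53·0.25 + 78·0.83 + 202·0.1 = 117.44 m² sabins.
T₆₀ = 0.161 × 336 / 117.44 = 0.461 s.

0.46 s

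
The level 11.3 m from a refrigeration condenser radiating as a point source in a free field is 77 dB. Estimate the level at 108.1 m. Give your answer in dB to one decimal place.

Spherical spreading from a point source gives a 20·log₁₀(r₂/r₁) drop.
L₂ = 77 − 20·log₁₀(108.1/11.3) = 77 − 19.615 = 57.39 dB.

57.4 dB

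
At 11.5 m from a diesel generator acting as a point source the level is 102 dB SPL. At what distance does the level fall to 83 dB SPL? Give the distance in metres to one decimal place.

102.5 m

For a point source L₁ − L₂ = 20·log₁₀(r₂/r₁), so r₂ = r₁·10^((L₁−L₂)/20).
r₂ = 11.5·10^((102−83)/20) = 11.5·10^(19.0/20) = 102.49 m.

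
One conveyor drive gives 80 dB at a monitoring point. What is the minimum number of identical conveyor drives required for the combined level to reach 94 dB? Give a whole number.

The shortfall is 94 − 80 = 14.0 dB, and N units add 10·log₁₀ N, so need 10·log₁₀ N ≥ 14.0.
N ≥ 10^(14.0/10) = 25.119, so N = 26.

26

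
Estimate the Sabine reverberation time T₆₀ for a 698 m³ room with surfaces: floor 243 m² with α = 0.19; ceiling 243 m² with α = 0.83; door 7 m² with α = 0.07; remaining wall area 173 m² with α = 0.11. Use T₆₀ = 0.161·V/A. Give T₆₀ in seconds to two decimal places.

Total absorption A = 243·0.19 + 243·0.83 + 7·0.07 + 173·0.11 = 267.38 m² sabins.
T₆₀ = 0.161·V/A = 0.161·698/267.38 = 0.420 s.

0.42 s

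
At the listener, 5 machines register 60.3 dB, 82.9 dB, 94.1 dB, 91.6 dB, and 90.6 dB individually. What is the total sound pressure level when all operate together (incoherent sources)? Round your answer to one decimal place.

For uncorrelated sources the intensities add, so convert each level to linear form, sum, and take 10·log₁₀ of the total.
Σ 10^(L/10) = 10^(60.3/10) + 10^(82.9/10) + 10^(94.1/10) + 10^(91.6/10) + 10^(90.6/10) = 5.360e+09.
L_total = 10·log₁₀(5.360e+09) = 97.29 dB.

97.3 dB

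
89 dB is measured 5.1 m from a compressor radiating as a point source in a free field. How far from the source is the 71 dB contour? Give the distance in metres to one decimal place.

40.5 m

Point-source spreading drops the level by 20·log₁₀(r₂/r₁); inverting, r₂/r₁ = 10^(ΔL/20).
r₂ = 5.1·10^((89−71)/20) = 5.1·10^(18.0/20) = 40.51 m.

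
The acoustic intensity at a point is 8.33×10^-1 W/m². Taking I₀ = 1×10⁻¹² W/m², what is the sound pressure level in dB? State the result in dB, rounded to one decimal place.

119.2 dB

Dividing by I₀ shifts the exponent by 12: I/I₀ = 8.33×10^11.
L = 10·(0.9206 + 11) = 119.21 dB.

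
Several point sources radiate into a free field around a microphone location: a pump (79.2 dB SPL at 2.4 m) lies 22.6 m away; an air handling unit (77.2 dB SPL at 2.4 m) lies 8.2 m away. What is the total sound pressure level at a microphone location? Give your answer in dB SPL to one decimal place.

67.4 dB SPL

Propagate each source to the receiver with L = L_ref − 20·log₁₀(r/r_ref), then add intensities.
pump: 79.2 − 20·log₁₀(22.6/2.4) = 79.2 − 19.48 = 59.72 dB SPL.
air handling unit: 77.2 − 20·log₁₀(8.2/2.4) = 77.2 − 10.67 = 66.53 dB SPL.
Σ 10^(L/10) = 5.434e+06 → L_total = 10·log₁₀(5.434e+06) = 67.35 dB SPL.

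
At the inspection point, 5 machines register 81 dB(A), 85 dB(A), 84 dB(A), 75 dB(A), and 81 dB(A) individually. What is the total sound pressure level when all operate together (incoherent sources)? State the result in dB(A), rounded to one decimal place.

For uncorrelated sources the intensities add, so convert each level to linear form, sum, and take 10·log₁₀ of the total.
Σ 10^(L/10) = 10^(81/10) + 10^(85/10) + 10^(84/10) + 10^(75/10) + 10^(81/10) = 8.508e+08.
L_total = 10·log₁₀(8.508e+08) = 89.30 dB(A).

89.3 dB(A)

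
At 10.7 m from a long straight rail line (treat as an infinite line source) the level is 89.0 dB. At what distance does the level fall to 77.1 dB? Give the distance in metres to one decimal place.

For a line source L₁ − L₂ = 10·log₁₀(r₂/r₁), so r₂ = r₁·10^((L₁−L₂)/10).
r₂ = 10.7·10^((89.0−77.1)/10) = 10.7·10^(11.9/10) = 165.72 m.

165.7 m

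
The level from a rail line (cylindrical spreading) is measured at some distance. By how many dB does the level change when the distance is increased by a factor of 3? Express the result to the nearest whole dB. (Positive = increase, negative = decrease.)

-5 dB

Line-source spreading: ΔL = −10·log₁₀(r₂/r₁).
ΔL = −10·log₁₀(3) = -4.77 dB.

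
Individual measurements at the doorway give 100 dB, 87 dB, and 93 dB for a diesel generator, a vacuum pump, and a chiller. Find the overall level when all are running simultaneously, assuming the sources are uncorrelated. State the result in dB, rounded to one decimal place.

101.0 dB

For uncorrelated sources the intensities add, so convert each level to linear form, sum, and take 10·log₁₀ of the total.
Σ 10^(L/10) = 10^(100/10) + 10^(87/10) + 10^(93/10) = 1.250e+10.
L_total = 10·log₁₀(1.250e+10) = 100.97 dB.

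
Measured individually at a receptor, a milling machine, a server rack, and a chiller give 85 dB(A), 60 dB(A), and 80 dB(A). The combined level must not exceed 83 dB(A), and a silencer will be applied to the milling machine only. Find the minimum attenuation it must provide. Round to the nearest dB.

5 dB

Everything except the milling machine sums to 10^(60/10) + 10^(80/10) = 1.010e+08 in linear terms, 80.04 dB(A).
To meet 83 dB(A) overall, the treated milling machine may contribute at most 10^(83/10) − 1.010e+08 = 9.853e+07, i.e. 79.94 dB(A).
Required insertion loss = 85 − 79.94 = 5.06 dB.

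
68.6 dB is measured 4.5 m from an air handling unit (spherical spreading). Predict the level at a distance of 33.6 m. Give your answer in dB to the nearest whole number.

For a point source, L₂ = L₁ − 20·log₁₀(r₂/r₁).
L₂ = 68.6 − 20·log₁₀(33.6/4.5) = 68.6 − 17.463 = 51.14 dB.

51 dB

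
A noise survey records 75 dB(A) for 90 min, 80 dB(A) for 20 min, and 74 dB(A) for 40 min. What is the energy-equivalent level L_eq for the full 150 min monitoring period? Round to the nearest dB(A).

76 dB(A)

The energy average is taken in the linear domain: L_eq = 10·log₁₀[(Σ tᵢ·10^(Lᵢ/10))/T], T = 150 min.
Σ tᵢ·10^(Lᵢ/10) = 90·10^(75/10) + 20·10^(80/10) + 40·10^(74/10) = 5.851e+09.
L_eq = 10·log₁₀(5.851e+09/150) = 75.91 dB(A).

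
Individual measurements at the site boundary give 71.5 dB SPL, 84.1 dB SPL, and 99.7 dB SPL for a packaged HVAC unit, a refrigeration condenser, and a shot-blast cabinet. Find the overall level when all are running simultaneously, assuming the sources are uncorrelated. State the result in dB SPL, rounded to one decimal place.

Incoherent sources combine by intensity addition: L_total = 10·log₁₀(Σ 10^(L_i/10)).
Σ 10^(L/10) = 10^(71.5/10) + 10^(84.1/10) + 10^(99.7/10) = 9.604e+09.
L_total = 10·log₁₀(9.604e+09) = 99.82 dB SPL.

99.8 dB SPL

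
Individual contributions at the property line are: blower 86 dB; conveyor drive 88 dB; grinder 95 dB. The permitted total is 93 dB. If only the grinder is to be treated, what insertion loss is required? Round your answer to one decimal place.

The untreated sources together contribute 10^(86/10) + 10^(88/10) = 1.029e+09, i.e. 90.12 dB.
The limit corresponds to 10^(93/10) = 1.995e+09; subtracting the fixed part leaves 9.662e+08 for the grinder, i.e. 89.85 dB.
Required insertion loss = 95 − 89.85 = 5.15 dB.

5.1 dB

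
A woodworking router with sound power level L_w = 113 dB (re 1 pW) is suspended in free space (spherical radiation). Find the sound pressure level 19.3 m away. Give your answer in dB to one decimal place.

Free-field spherical radiation: L_p = L_w − 10·log₁₀(4π·r²), r = 19.3 m.
4π·r² = 4681 m², 10·log₁₀ of that is 36.703 dB.
L_p = 113 − 36.703 = 76.30 dB.

76.3 dB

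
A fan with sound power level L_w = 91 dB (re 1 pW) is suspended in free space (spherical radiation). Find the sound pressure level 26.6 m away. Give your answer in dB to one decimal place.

51.5 dB

The power spreads over a sphere of area 4π·r², so L_p = L_w − 10·log₁₀(4π·r²).
4π·r² = 8891 m², 10·log₁₀ of that is 39.490 dB.
L_p = 91 − 39.490 = 51.51 dB.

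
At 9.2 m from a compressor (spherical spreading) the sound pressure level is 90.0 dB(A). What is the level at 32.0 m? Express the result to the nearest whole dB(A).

Point-source attenuation: ΔL = 20·log₁₀(r₂/r₁) = 20·log₁₀(32.0/9.2) = 10.827 dB.
L₂ = 90.0 − 20·log₁₀(32.0/9.2) = 90.0 − 10.827 = 79.17 dB(A).

79 dB(A)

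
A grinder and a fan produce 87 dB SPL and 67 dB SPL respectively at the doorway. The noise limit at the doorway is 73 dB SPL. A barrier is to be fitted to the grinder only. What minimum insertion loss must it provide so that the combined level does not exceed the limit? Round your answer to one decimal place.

Fixed contribution from the other source: Σ 10^(L/10) = 10^(67/10) = 5.012e+06 (67.00 dB SPL).
The limit corresponds to 10^(73/10) = 1.995e+07; subtracting the fixed part leaves 1.494e+07 for the grinder, i.e. 71.74 dB SPL.
So the grinder must be reduced from 87 to 71.74 dB SPL: IL = 15.26 dB.

15.3 dB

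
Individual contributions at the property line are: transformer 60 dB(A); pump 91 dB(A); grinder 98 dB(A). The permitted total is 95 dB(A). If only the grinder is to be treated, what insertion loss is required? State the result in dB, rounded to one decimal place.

5.2 dB

The untreated sources together contribute 10^(60/10) + 10^(91/10) = 1.260e+09, i.e. 91.00 dB(A).
The limit corresponds to 10^(95/10) = 3.162e+09; subtracting the fixed part leaves 1.902e+09 for the grinder, i.e. 92.79 dB(A).
Required insertion loss = 98 − 92.79 = 5.21 dB.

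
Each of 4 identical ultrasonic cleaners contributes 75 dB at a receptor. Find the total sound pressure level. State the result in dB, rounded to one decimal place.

81.0 dB

With 4 equal, uncorrelated contributions the intensity is 4× that of one unit, giving a rise of 10·log₁₀ 4.
L_total = 75 + 10·log₁₀(4) = 75 + 6.021 = 81.02 dB.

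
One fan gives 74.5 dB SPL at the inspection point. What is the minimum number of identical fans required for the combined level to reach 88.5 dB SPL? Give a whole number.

26

N identical sources give L₁ + 10·log₁₀ N, so require 10·log₁₀ N ≥ 88.5 − 74.5 = 14.0 dB.
N ≥ 10^(14.0/10) = 25.119, so N = 26.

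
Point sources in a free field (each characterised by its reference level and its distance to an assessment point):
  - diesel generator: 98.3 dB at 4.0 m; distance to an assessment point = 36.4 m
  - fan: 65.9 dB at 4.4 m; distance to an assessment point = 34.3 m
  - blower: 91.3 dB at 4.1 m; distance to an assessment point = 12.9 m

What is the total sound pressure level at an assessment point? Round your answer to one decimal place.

83.4 dB

First find each source's level at the receiver (point-source: −20·log₁₀(r/r_ref)), then combine on an intensity basis.
diesel generator: 98.3 − 20·log₁₀(36.4/4.0) = 98.3 − 19.18 = 79.12 dB.
fan: 65.9 − 20·log₁₀(34.3/4.4) = 65.9 − 17.84 = 48.06 dB.
blower: 91.3 − 20·log₁₀(12.9/4.1) = 91.3 − 9.96 = 81.34 dB.
Σ 10^(L/10) = 2.180e+08 → L_total = 10·log₁₀(2.180e+08) = 83.38 dB.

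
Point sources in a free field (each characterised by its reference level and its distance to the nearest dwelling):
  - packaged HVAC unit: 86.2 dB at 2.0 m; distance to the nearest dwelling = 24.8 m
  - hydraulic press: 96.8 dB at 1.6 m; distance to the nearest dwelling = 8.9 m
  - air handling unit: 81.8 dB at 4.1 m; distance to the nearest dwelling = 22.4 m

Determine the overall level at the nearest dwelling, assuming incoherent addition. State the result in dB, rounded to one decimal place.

Apply inverse-square spreading to bring every level to the receiver, then sum 10^(L/10).
packaged HVAC unit: 86.2 − 20·log₁₀(24.8/2.0) = 86.2 − 21.87 = 64.33 dB.
hydraulic press: 96.8 − 20·log₁₀(8.9/1.6) = 96.8 − 14.91 = 81.89 dB.
air handling unit: 81.8 − 20·log₁₀(22.4/4.1) = 81.8 − 14.75 = 67.05 dB.
Σ 10^(L/10) = 1.625e+08 → L_total = 10·log₁₀(1.625e+08) = 82.11 dB.

82.1 dB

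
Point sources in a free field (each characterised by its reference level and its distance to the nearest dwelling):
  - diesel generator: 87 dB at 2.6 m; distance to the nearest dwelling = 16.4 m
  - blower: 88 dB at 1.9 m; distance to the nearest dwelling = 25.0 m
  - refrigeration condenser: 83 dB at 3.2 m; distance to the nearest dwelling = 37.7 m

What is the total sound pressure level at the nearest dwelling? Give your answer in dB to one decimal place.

First find each source's level at the receiver (point-source: −20·log₁₀(r/r_ref)), then combine on an intensity basis.
diesel generator: 87 − 20·log₁₀(16.4/2.6) = 87 − 16.00 = 71.00 dB.
blower: 88 − 20·log₁₀(25.0/1.9) = 88 − 22.38 = 65.62 dB.
refrigeration condenser: 83 − 20·log₁₀(37.7/3.2) = 83 − 21.42 = 61.58 dB.
Σ 10^(L/10) = 1.768e+07 → L_total = 10·log₁₀(1.768e+07) = 72.47 dB.

72.5 dB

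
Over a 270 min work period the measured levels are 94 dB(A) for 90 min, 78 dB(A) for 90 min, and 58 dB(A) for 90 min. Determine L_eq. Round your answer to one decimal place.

The energy average is taken in the linear domain: L_eq = 10·log₁₀[(Σ tᵢ·10^(Lᵢ/10))/T], T = 270 min.
Σ tᵢ·10^(Lᵢ/10) = 90·10^(94/10) + 90·10^(78/10) + 90·10^(58/10) = 2.318e+11.
L_eq = 10·log₁₀(2.318e+11/270) = 89.34 dB(A).

89.3 dB(A)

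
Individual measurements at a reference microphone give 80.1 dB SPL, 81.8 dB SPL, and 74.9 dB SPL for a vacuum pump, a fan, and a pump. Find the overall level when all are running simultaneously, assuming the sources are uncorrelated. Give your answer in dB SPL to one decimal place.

For uncorrelated sources the intensities add, so convert each level to linear form, sum, and take 10·log₁₀ of the total.
Σ 10^(L/10) = 10^(80.1/10) + 10^(81.8/10) + 10^(74.9/10) = 2.846e+08.
L_total = 10·log₁₀(2.846e+08) = 84.54 dB SPL.

84.5 dB SPL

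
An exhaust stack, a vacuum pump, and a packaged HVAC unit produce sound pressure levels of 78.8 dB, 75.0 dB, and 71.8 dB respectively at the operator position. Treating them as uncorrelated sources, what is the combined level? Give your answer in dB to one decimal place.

For uncorrelated sources the intensities add, so convert each level to linear form, sum, and take 10·log₁₀ of the total.
Σ 10^(L/10) = 10^(78.8/10) + 10^(75.0/10) + 10^(71.8/10) = 1.226e+08.
L_total = 10·log₁₀(1.226e+08) = 80.89 dB.

80.9 dB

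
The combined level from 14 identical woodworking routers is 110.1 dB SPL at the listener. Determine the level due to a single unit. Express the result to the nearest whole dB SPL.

99 dB SPL

Dividing the total intensity by 14 lowers the level by 10·log₁₀ 14 = 11.461 dB: L₁ = 110.1 − 11.461.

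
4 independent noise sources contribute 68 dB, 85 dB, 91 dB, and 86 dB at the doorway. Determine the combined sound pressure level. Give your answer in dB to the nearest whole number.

For uncorrelated sources the intensities add, so convert each level to linear form, sum, and take 10·log₁₀ of the total.
Σ 10^(L/10) = 10^(68/10) + 10^(85/10) + 10^(91/10) + 10^(86/10) = 1.980e+09.
L_total = 10·log₁₀(1.980e+09) = 92.97 dB.

93 dB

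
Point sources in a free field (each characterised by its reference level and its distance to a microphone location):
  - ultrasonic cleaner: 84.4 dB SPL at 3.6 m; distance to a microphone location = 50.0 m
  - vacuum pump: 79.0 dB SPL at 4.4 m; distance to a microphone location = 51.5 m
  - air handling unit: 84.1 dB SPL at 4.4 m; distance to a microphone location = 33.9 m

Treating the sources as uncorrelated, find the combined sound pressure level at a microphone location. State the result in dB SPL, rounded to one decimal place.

Propagate each source to the receiver with L = L_ref − 20·log₁₀(r/r_ref), then add intensities.
ultrasonic cleaner: 84.4 − 20·log₁₀(50.0/3.6) = 84.4 − 22.85 = 61.55 dB SPL.
vacuum pump: 79.0 − 20·log₁₀(51.5/4.4) = 79.0 − 21.37 = 57.63 dB SPL.
air handling unit: 84.1 − 20·log₁₀(33.9/4.4) = 84.1 − 17.73 = 66.37 dB SPL.
Σ 10^(L/10) = 6.338e+06 → L_total = 10·log₁₀(6.338e+06) = 68.02 dB SPL.

68.0 dB SPL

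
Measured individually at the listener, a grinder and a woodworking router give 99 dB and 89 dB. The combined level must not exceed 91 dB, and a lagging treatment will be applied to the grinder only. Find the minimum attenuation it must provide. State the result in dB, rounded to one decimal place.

12.3 dB

Fixed contribution from the other source: Σ 10^(L/10) = 10^(89/10) = 7.943e+08 (89.00 dB).
To meet 91 dB overall, the treated grinder may contribute at most 10^(91/10) − 7.943e+08 = 4.646e+08, i.e. 86.67 dB.
So the grinder must be reduced from 99 to 86.67 dB: IL = 12.33 dB.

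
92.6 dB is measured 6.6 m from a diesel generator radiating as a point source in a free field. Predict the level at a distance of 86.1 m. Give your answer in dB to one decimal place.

70.3 dB

Spherical spreading from a point source gives a 20·log₁₀(r₂/r₁) drop.
L₂ = 92.6 − 20·log₁₀(86.1/6.6) = 92.6 − 22.309 = 70.29 dB.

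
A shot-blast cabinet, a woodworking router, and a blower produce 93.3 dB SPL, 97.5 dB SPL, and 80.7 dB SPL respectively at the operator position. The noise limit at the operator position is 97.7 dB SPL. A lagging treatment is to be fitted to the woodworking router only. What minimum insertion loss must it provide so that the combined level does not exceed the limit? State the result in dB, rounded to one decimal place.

1.9 dB

The untreated sources together contribute 10^(93.3/10) + 10^(80.7/10) = 2.255e+09, i.e. 93.53 dB SPL.
To meet 97.7 dB SPL overall, the treated woodworking router may contribute at most 10^(97.7/10) − 2.255e+09 = 3.633e+09, i.e. 95.60 dB SPL.
So the woodworking router must be reduced from 97.5 to 95.60 dB SPL: IL = 1.90 dB.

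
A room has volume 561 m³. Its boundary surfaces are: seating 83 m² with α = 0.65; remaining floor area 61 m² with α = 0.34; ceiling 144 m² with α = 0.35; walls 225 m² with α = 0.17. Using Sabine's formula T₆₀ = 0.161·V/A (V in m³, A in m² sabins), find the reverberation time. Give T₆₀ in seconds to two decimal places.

Total absorption A = 83·0.65 + 61·0.34 + 144·0.35 + 225·0.17 = 163.34 m² sabins.
T₆₀ = 0.161·V/A = 0.161·561/163.34 = 0.553 s.

0.55 s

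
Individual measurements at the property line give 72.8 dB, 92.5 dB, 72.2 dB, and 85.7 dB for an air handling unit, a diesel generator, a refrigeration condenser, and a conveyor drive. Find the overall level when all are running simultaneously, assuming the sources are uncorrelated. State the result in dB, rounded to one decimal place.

93.4 dB

For uncorrelated sources the intensities add, so convert each level to linear form, sum, and take 10·log₁₀ of the total.
Σ 10^(L/10) = 10^(72.8/10) + 10^(92.5/10) + 10^(72.2/10) + 10^(85.7/10) = 2.185e+09.
L_total = 10·log₁₀(2.185e+09) = 93.40 dB.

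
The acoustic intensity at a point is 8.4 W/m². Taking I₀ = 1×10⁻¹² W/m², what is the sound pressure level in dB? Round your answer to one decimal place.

129.2 dB

L = 10·log₁₀(I/I₀) = 10·log₁₀(8.4/10⁻¹²) = 10·log₁₀(8.4×10^12).
L = 10·(0.9243 + 12) = 129.24 dB.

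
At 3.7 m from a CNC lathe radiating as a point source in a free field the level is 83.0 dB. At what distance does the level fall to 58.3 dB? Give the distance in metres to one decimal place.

63.6 m

For a point source L₁ − L₂ = 20·log₁₀(r₂/r₁), so r₂ = r₁·10^((L₁−L₂)/20).
r₂ = 3.7·10^((83.0−58.3)/20) = 3.7·10^(24.7/20) = 63.56 m.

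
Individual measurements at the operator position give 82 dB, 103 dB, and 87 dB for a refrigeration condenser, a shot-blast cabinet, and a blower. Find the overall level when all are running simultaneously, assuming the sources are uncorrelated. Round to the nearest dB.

103 dB

For uncorrelated sources the intensities add, so convert each level to linear form, sum, and take 10·log₁₀ of the total.
Σ 10^(L/10) = 10^(82/10) + 10^(103/10) + 10^(87/10) = 2.061e+10.
L_total = 10·log₁₀(2.061e+10) = 103.14 dB.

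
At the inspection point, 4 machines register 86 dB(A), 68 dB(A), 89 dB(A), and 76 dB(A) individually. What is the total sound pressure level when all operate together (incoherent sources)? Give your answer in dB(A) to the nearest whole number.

91 dB(A)

For uncorrelated sources the intensities add, so convert each level to linear form, sum, and take 10·log₁₀ of the total.
Σ 10^(L/10) = 10^(86/10) + 10^(68/10) + 10^(89/10) + 10^(76/10) = 1.239e+09.
L_total = 10·log₁₀(1.239e+09) = 90.93 dB(A).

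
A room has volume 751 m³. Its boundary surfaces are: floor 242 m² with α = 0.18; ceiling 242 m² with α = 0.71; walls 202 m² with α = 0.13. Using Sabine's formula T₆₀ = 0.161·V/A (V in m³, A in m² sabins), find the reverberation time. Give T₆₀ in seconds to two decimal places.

0.50 s

A = Σ Sᵢαᵢ = 242·0.18 + 242·0.71 + 202·0.13 = 241.64 m².
T₆₀ = 0.161·V/A = 0.161·751/241.64 = 0.500 s.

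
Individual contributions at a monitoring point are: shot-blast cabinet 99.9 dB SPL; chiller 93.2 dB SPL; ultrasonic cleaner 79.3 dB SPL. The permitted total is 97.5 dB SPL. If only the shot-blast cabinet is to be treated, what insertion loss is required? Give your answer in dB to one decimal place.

The untreated sources together contribute 10^(93.2/10) + 10^(79.3/10) = 2.174e+09, i.e. 93.37 dB SPL.
To meet 97.5 dB SPL overall, the treated shot-blast cabinet may contribute at most 10^(97.5/10) − 2.174e+09 = 3.449e+09, i.e. 95.38 dB SPL.
Required insertion loss = 99.9 − 95.38 = 4.52 dB.

4.5 dB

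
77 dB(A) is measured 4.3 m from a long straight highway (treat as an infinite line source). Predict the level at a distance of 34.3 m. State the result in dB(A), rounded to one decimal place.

For a line source, L₂ = L₁ − 10·log₁₀(r₂/r₁).
L₂ = 77 − 10·log₁₀(34.3/4.3) = 77 − 9.018 = 67.98 dB(A).

68.0 dB(A)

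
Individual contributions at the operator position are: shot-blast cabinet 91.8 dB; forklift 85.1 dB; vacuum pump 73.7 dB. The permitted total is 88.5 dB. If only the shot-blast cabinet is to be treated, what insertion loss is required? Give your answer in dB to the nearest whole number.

The untreated sources together contribute 10^(85.1/10) + 10^(73.7/10) = 3.470e+08, i.e. 85.40 dB.
The limit corresponds to 10^(88.5/10) = 7.079e+08; subtracting the fixed part leaves 3.609e+08 for the shot-blast cabinet, i.e. 85.57 dB.
So the shot-blast cabinet must be reduced from 91.8 to 85.57 dB: IL = 6.23 dB.

6 dB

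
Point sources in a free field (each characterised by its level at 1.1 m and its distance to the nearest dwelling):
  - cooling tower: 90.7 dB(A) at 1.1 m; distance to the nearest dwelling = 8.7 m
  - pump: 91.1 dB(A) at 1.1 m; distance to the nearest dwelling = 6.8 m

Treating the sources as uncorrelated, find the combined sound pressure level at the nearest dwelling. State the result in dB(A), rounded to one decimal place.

77.2 dB(A)

Propagate each source to the receiver with L = L_ref − 20·log₁₀(r/r_ref), then add intensities.
cooling tower: 90.7 − 20·log₁₀(8.7/1.1) = 90.7 − 17.96 = 72.74 dB(A).
pump: 91.1 − 20·log₁₀(6.8/1.1) = 91.1 − 15.82 = 75.28 dB(A).
Σ 10^(L/10) = 5.249e+07 → L_total = 10·log₁₀(5.249e+07) = 77.20 dB(A).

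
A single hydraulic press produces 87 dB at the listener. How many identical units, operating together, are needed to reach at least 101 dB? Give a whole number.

26

N identical sources give L₁ + 10·log₁₀ N, so require 10·log₁₀ N ≥ 101 − 87 = 14.0 dB.
N ≥ 10^(14.0/10) = 25.119, so N = 26.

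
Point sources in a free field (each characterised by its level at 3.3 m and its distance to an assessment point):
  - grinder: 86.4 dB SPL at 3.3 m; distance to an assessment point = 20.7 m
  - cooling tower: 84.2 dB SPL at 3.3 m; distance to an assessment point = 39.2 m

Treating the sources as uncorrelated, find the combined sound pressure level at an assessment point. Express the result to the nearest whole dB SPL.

71 dB SPL

Apply inverse-square spreading to bring every level to the receiver, then sum 10^(L/10).
grinder: 86.4 − 20·log₁₀(20.7/3.3) = 86.4 − 15.95 = 70.45 dB SPL.
cooling tower: 84.2 − 20·log₁₀(39.2/3.3) = 84.2 − 21.50 = 62.70 dB SPL.
Σ 10^(L/10) = 1.296e+07 → L_total = 10·log₁₀(1.296e+07) = 71.13 dB SPL.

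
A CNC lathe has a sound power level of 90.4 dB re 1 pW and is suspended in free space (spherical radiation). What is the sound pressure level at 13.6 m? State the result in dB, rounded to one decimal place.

The power spreads over a sphere of area 4π·r², so L_p = L_w − 10·log₁₀(4π·r²).
4π·r² = 2324 m², 10·log₁₀ of that is 33.663 dB.
L_p = 90.4 − 33.663 = 56.74 dB.

56.7 dB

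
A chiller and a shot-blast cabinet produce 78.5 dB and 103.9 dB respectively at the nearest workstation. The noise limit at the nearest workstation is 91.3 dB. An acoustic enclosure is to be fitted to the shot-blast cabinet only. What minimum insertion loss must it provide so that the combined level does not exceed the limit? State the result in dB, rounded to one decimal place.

12.8 dB

Fixed contribution from the other source: Σ 10^(L/10) = 10^(78.5/10) = 7.079e+07 (78.50 dB).
The limit corresponds to 10^(91.3/10) = 1.349e+09; subtracting the fixed part leaves 1.278e+09 for the shot-blast cabinet, i.e. 91.07 dB.
Required insertion loss = 103.9 − 91.07 = 12.83 dB.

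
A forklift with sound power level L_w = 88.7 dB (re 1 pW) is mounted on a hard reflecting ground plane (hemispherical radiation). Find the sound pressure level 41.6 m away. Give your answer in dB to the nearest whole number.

L_p = L_w − 10·log₁₀(2π·r²) with r = 41.6 m.
2π·r² = 1.087e+04 m², 10·log₁₀ of that is 40.364 dB.
L_p = 88.7 − 40.364 = 48.34 dB.

48 dB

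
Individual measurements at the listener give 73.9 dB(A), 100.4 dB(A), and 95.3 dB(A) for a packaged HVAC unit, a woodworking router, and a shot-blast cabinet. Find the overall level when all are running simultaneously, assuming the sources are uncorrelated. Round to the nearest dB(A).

102 dB(A)

For uncorrelated sources the intensities add, so convert each level to linear form, sum, and take 10·log₁₀ of the total.
Σ 10^(L/10) = 10^(73.9/10) + 10^(100.4/10) + 10^(95.3/10) = 1.438e+10.
L_total = 10·log₁₀(1.438e+10) = 101.58 dB(A).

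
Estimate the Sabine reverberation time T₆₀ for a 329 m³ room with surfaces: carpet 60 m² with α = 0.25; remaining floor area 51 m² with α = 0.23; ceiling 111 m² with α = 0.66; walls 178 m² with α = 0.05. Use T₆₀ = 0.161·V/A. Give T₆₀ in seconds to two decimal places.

A = Σ Sᵢαᵢ = 60·0.25 + 51·0.23 + 111·0.66 + 178·0.05 = 108.89 m².
T₆₀ = 0.161·V/A = 0.161·329/108.89 = 0.486 s.

0.49 s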